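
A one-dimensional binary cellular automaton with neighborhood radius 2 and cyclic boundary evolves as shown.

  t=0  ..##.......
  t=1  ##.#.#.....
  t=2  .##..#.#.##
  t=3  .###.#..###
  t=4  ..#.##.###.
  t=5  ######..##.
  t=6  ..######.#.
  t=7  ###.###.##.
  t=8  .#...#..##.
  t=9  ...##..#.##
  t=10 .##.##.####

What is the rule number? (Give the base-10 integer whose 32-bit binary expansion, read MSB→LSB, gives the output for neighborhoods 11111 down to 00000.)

3596318894

  [31] ##### => #  t=5,i=2
  [30] ####. => #  t=5,i=4
  [29] ###.# => .  t=3,i=3
  [28] ###.. => #  t=4,i=9
  [27] ##.## => .  t=2,i=0
  [26] ##.#. => #  t=1,i=2
  [25] ##..# => #  t=2,i=3
  [24] ##... => .  t=0,i=4
  [23] #.### => .  t=3,i=1
  [22] #.##. => #  t=2,i=1
  [21] #.#.# => .  t=1,i=3
  [20] #.#.. => #  t=1,i=5
  [19] #..## => #  t=3,i=7
  [18] #..#. => .  t=2,i=4
  [17] #...# => #  t=4,i=0
  [16] #.... => #  t=0,i=5
  [15] .#### => .  t=5,i=1
  [14] .###. => #  t=3,i=2
  [13] .##.# => #  t=1,i=1
  [12] .##.. => #  t=0,i=3
  [11] .#.## => #  t=2,i=8
  [10] .#.#. => .  t=1,i=4
  [9] .#..# => .  t=3,i=6
  [8] .#... => .  t=1,i=6
  [7] ..### => #  t=3,i=8
  [6] ..##. => .  t=0,i=2
  [5] ..#.# => #  t=2,i=5
  [4] ..#.. => .  t=8,i=1
  [3] ...## => #  t=0,i=1
  [2] ...#. => #  t=4,i=1
  [1] ....# => #  t=0,i=0
  [0] ..... => .  t=0,i=6
  bits 11010110010110110111100010101110 = 3596318894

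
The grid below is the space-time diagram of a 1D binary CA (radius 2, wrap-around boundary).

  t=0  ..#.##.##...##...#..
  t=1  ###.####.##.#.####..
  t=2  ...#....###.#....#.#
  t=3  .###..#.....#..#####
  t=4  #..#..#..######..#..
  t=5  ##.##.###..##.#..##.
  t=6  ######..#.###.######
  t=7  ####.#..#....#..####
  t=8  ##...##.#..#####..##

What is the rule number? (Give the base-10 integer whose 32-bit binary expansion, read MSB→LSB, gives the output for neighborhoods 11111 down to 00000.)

  ##### -> #   bit 31 = 1  t=3,i=17
  ####. -> .   bit 30 = 0  t=1,i=6
  ###.# -> .   bit 29 = 0  t=1,i=2
  ###.. -> #   bit 28 = 1  t=1,i=17
  ##.## -> #   bit 27 = 1  t=0,i=6
  ##.#. -> .   bit 26 = 0  t=1,i=11
  ##..# -> .   bit 25 = 0  t=1,i=18
  ##... -> #   bit 24 = 1  t=0,i=9
  #.### -> .   bit 23 = 0  t=1,i=4
  #.##. -> #   bit 22 = 1  t=0,i=4
  #.#.# -> #   bit 21 = 1  t=1,i=12
  #.#.. -> #   bit 20 = 1  t=2,i=12
  #..## -> #   bit 19 = 1  t=1,i=19
  #..#. -> .   bit 18 = 0  t=3,i=5
  #...# -> #   bit 17 = 1  t=0,i=10
  #.... -> .   bit 16 = 0  t=0,i=19
  .#### -> .   bit 15 = 0  t=1,i=5
  .###. -> .   bit 14 = 0  t=1,i=1
  .##.# -> #   bit 13 = 1  t=0,i=5
  .##.. -> .   bit 12 = 0  t=0,i=8
  .#.## -> .   bit 11 = 0  t=0,i=3
  .#.#. -> #   bit 10 = 1  t=2,i=18
  .#..# -> #   bit 9 = 1  t=3,i=13
  .#... -> .   bit 8 = 0  t=0,i=18
  ..### -> .   bit 7 = 0  t=1,i=0
  ..##. -> #   bit 6 = 1  t=0,i=12
  ..#.# -> #   bit 5 = 1  t=0,i=2
  ..#.. -> #   bit 4 = 1  t=0,i=17
  ...## -> .   bit 3 = 0  t=0,i=11
  ...#. -> #   bit 2 = 1  t=0,i=1
  ....# -> #   bit 1 = 1  t=0,i=0
  ..... -> #   bit 0 = 1  t=3,i=9
  bits 10011001011110100010011001110111 = 2574919287

2574919287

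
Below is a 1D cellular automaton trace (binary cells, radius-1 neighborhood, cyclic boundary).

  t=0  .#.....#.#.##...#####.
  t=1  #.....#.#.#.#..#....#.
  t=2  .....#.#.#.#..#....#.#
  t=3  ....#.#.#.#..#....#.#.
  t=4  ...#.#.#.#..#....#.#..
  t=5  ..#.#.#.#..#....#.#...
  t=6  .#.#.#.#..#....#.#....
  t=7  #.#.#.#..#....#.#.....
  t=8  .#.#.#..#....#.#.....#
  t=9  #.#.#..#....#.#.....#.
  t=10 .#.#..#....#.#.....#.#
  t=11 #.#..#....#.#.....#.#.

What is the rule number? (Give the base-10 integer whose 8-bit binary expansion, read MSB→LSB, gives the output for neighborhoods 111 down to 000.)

98

  ### -> .   bit 7 = 0  t=0,i=17
  ##. -> #   bit 6 = 1  t=0,i=12
  #.# -> #   bit 5 = 1  t=0,i=8
  #.. -> .   bit 4 = 0  t=0,i=2
  .## -> .   bit 3 = 0  t=0,i=11
  .#. -> .   bit 2 = 0  t=0,i=1
  ..# -> #   bit 1 = 1  t=0,i=0
  ... -> .   bit 0 = 0  t=0,i=3
  bits 01100010 = 98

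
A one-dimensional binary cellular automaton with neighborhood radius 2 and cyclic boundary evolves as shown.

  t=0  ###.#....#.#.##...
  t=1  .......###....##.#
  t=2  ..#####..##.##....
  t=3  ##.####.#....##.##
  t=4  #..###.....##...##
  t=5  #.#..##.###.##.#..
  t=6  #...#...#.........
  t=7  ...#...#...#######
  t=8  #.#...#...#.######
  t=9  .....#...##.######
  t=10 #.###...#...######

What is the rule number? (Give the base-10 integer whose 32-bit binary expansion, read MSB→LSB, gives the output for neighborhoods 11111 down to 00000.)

  ##### -> #   bit 31 = 1  t=2,i=4
  ####. -> #   bit 30 = 1  t=2,i=5
  ###.# -> .   bit 29 = 0  t=0,i=2
  ###.. -> #   bit 28 = 1  t=1,i=9
  ##.## -> .   bit 27 = 0  t=2,i=11
  ##.#. -> .   bit 26 = 0  t=0,i=3
  ##..# -> .   bit 25 = 0  t=2,i=7
  ##... -> #   bit 24 = 1  t=0,i=15
  #.### -> #   bit 23 = 1  t=3,i=3
  #.##. -> .   bit 22 = 0  t=0,i=13
  #.#.# -> .   bit 21 = 0  t=0,i=11
  #.#.. -> .   bit 20 = 0  t=0,i=4
  #..## -> #   bit 19 = 1  t=2,i=8
  #..#. -> .   bit 18 = 0  t=5,i=17
  #...# -> .   bit 17 = 0  t=0,i=16
  #.... -> .   bit 16 = 0  t=0,i=6
  .#### -> #   bit 15 = 1  t=2,i=3
  .###. -> .   bit 14 = 0  t=0,i=1
  .##.# -> .   bit 13 = 0  t=1,i=15
  .##.. -> #   bit 12 = 1  t=0,i=14
  .#.## -> .   bit 11 = 0  t=0,i=12
  .#.#. -> .   bit 10 = 0  t=0,i=10
  .#..# -> .   bit 9 = 0  t=5,i=3
  .#... -> .   bit 8 = 0  t=0,i=5
  ..### -> .   bit 7 = 0  t=0,i=0
  ..##. -> .   bit 6 = 0  t=1,i=14
  ..#.# -> #   bit 5 = 1  t=0,i=9
  ..#.. -> .   bit 4 = 0  t=6,i=0
  ...## -> #   bit 3 = 1  t=0,i=17
  ...#. -> #   bit 2 = 1  t=0,i=8
  ....# -> #   bit 1 = 1  t=0,i=7
  ..... -> #   bit 0 = 1  t=1,i=2
  bits 11010001100010001001000000101111 = 3515387951

3515387951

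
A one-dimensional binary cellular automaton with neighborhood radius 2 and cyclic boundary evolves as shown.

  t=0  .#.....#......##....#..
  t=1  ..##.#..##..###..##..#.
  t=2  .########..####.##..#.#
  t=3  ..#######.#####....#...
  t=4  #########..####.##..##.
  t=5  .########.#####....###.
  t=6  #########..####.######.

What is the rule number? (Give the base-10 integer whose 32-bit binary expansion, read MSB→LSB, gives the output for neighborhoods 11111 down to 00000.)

4095599562

  ##### -> #   bit 31 = 1  t=2,i=3
  ####. -> #   bit 30 = 1  t=2,i=7
  ###.# -> #   bit 29 = 1  t=2,i=14
  ###.. -> #   bit 28 = 1  t=1,i=14
  ##.## -> .   bit 27 = 0  t=2,i=15
  ##.#. -> #   bit 26 = 1  t=1,i=4
  ##..# -> .   bit 25 = 0  t=1,i=10
  ##... -> .   bit 24 = 0  t=0,i=16
  #.### -> .   bit 23 = 0  t=2,i=1
  #.##. -> .   bit 22 = 0  t=2,i=16
  #.#.# -> .   bit 21 = 0  t=2,i=22
  #.#.. -> #   bit 20 = 1  t=1,i=5
  #..## -> #   bit 19 = 1  t=1,i=7
  #..#. -> #   bit 18 = 1  t=1,i=20
  #...# -> .   bit 17 = 0  t=0,i=22
  #.... -> #   bit 16 = 1  t=0,i=3
  .#### -> #   bit 15 = 1  t=2,i=2
  .###. -> #   bit 14 = 1  t=1,i=13
  .##.# -> #   bit 13 = 1  t=1,i=3
  .##.. -> .   bit 12 = 0  t=0,i=15
  .#.## -> .   bit 11 = 0  t=2,i=0
  .#.#. -> .   bit 10 = 0  t=2,i=21
  .#..# -> #   bit 9 = 1  t=1,i=6
  .#... -> #   bit 8 = 1  t=0,i=2
  ..### -> #   bit 7 = 1  t=1,i=12
  ..##. -> #   bit 6 = 1  t=0,i=14
  ..#.# -> .   bit 5 = 0  t=2,i=20
  ..#.. -> .   bit 4 = 0  t=0,i=1
  ...## -> #   bit 3 = 1  t=0,i=13
  ...#. -> .   bit 2 = 0  t=0,i=0
  ....# -> #   bit 1 = 1  t=0,i=5
  ..... -> .   bit 0 = 0  t=0,i=4
  bits 11110100000111011110001111001010 = 4095599562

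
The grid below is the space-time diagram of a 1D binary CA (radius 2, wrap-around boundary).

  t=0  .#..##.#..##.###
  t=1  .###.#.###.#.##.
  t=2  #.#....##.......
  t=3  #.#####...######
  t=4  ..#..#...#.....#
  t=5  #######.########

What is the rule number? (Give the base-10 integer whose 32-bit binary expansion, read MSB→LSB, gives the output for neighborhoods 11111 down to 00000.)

1084056383

  [31] ##### => .  t=3,i=4
  [30] ####. => #  t=3,i=5
  [29] ###.# => .  t=0,i=15
  [28] ###.. => .  t=3,i=6
  [27] ##.## => .  t=0,i=12
  [26] ##.#. => .  t=0,i=0
  [25] ##..# => .  t=1,i=15
  [24] ##... => .  t=2,i=9
  [23] #.### => #  t=0,i=13
  [22] #.##. => .  t=1,i=13
  [21] #.#.# => .  t=1,i=5
  [20] #.#.. => #  t=0,i=1
  [19] #..## => #  t=0,i=3
  [18] #..#. => #  t=4,i=1
  [17] #...# => .  t=3,i=8
  [16] #.... => #  t=2,i=4
  [15] .#### => .  t=3,i=3
  [14] .###. => #  t=0,i=14
  [13] .##.# => #  t=0,i=5
  [12] .##.. => .  t=1,i=14
  [11] .#.## => .  t=1,i=6
  [10] .#.#. => .  t=2,i=1
  [9] .#..# => #  t=0,i=2
  [8] .#... => #  t=2,i=3
  [7] ..### => .  t=1,i=1
  [6] ..##. => .  t=0,i=4
  [5] ..#.# => #  t=2,i=0
  [4] ..#.. => #  t=4,i=2
  [3] ...## => #  t=2,i=6
  [2] ...#. => #  t=2,i=15
  [1] ....# => #  t=2,i=5
  [0] ..... => #  t=2,i=11
  bits 01000000100111010110001100111111 = 1084056383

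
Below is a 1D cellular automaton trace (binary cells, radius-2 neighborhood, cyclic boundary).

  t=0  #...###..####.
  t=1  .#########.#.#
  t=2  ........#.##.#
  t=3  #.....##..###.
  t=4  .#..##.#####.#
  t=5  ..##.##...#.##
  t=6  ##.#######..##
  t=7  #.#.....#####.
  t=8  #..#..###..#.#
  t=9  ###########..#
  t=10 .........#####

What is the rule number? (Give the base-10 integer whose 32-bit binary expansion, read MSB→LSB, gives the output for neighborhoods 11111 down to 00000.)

  #####|.  b31=0 t=1,i=3
  ####.|#  b30=1 t=0,i=11
  ###.#|.  b29=0 t=0,i=12
  ###..|#  b28=1 t=0,i=6
  ##.##|#  b27=1 t=4,i=6
  ##.#.|#  b26=1 t=0,i=13
  ##..#|#  b25=1 t=0,i=7
  ##...|#  b24=1 t=5,i=7
  #.###|.  b23=0 t=1,i=1
  #.##.|#  b22=1 t=2,i=10
  #.#.#|#  b21=1 t=1,i=11
  #.#..|.  b20=0 t=0,i=0
  #..##|#  b19=1 t=0,i=8
  #..#.|#  b18=1 t=8,i=2
  #...#|#  b17=1 t=0,i=2
  #....|.  b16=0 t=2,i=1
  .####|.  b15=0 t=0,i=10
  .###.|#  b14=1 t=0,i=5
  .##.#|#  b13=1 t=2,i=11
  .##..|#  b12=1 t=3,i=7
  .#.##|.  b11=0 t=1,i=0
  .#.#.|.  b10=0 t=1,i=12
  .#..#|#  b9=1 t=4,i=2
  .#...|#  b8=1 t=0,i=1
  ..###|#  b7=1 t=0,i=4
  ..##.|.  b6=0 t=3,i=6
  ..#.#|.  b5=0 t=2,i=8
  ..#..|#  b4=1 t=8,i=3
  ...##|#  b3=1 t=0,i=3
  ...#.|#  b2=1 t=2,i=7
  ....#|#  b1=1 t=2,i=6
  .....|.  b0=0 t=2,i=2
  bits 01011111011011100111001110011110 = 1601074078

1601074078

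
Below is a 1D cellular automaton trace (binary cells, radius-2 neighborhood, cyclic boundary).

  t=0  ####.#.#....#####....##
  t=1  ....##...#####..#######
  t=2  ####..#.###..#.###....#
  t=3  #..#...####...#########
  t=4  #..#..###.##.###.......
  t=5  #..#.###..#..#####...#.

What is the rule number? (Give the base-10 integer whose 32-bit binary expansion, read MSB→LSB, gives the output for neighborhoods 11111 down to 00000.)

  #####|.  b31=0 t=0,i=0
  ####.|.  b30=0 t=0,i=2
  ###.#|.  b29=0 t=0,i=3
  ###..|#  b28=1 t=0,i=16
  ##.##|.  b27=0 t=4,i=9
  ##.#.|#  b26=1 t=0,i=4
  ##..#|.  b25=0 t=1,i=14
  ##...|#  b24=1 t=0,i=17
  #.###|#  b23=1 t=2,i=8
  #.##.|#  b22=1 t=4,i=10
  #.#.#|#  b21=1 t=0,i=5
  #.#..|.  b20=0 t=0,i=7
  #..##|#  b19=1 t=1,i=15
  #..#.|.  b18=0 t=2,i=5
  #...#|.  b17=0 t=1,i=7
  #....|#  b16=1 t=0,i=9
  .####|#  b15=1 t=0,i=13
  .###.|#  b14=1 t=2,i=9
  .##.#|.  b13=0 t=4,i=11
  .##..|.  b12=0 t=1,i=5
  .#.##|#  b11=1 t=2,i=7
  .#.#.|.  b10=0 t=0,i=6
  .#..#|.  b9=0 t=4,i=1
  .#...|.  b8=0 t=0,i=8
  ..###|#  b7=1 t=0,i=12
  ..##.|.  b6=0 t=1,i=4
  ..#.#|.  b5=0 t=2,i=6
  ..#..|#  b4=1 t=3,i=3
  ...##|#  b3=1 t=0,i=11
  ...#.|.  b2=0 t=4,i=22
  ....#|#  b1=1 t=0,i=10
  .....|.  b0=0 t=4,i=18
  bits 00010101111010011100100010011010 = 367642778

367642778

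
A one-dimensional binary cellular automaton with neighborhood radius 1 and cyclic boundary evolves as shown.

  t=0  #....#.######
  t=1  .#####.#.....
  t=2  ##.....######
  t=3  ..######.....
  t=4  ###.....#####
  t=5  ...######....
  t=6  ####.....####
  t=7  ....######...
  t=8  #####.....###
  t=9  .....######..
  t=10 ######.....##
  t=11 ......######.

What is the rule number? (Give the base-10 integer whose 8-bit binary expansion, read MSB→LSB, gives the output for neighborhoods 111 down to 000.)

  [7] ### => .  t=0,i=8
  [6] ##. => .  t=0,i=0
  [5] #.# => .  t=0,i=6
  [4] #.. => #  t=0,i=1
  [3] .## => #  t=0,i=7
  [2] .#. => #  t=0,i=5
  [1] ..# => #  t=0,i=4
  [0] ... => #  t=0,i=2
  bits 00011111 = 31

31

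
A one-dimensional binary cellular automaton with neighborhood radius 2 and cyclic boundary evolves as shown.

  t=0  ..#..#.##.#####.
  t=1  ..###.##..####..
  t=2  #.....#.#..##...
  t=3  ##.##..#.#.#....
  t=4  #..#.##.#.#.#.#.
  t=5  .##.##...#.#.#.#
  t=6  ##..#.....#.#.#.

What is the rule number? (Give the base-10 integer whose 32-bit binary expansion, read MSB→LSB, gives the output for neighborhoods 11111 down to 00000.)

3267661651

  nb #####: next=#  (t=0,i=12, bit31=1)
  nb ####.: next=#  (t=0,i=13, bit30=1)
  nb ###.#: next=.  (t=1,i=4, bit29=0)
  nb ###..: next=.  (t=0,i=14, bit28=0)
  nb ##.##: next=.  (t=0,i=9, bit27=0)
  nb ##.#.: next=.  (t=4,i=7, bit26=0)
  nb ##..#: next=#  (t=1,i=8, bit25=1)
  nb ##...: next=.  (t=0,i=15, bit24=0)
  nb #.###: next=#  (t=0,i=10, bit23=1)
  nb #.##.: next=#  (t=0,i=7, bit22=1)
  nb #.#.#: next=.  (t=3,i=9, bit21=0)
  nb #.#..: next=.  (t=2,i=8, bit20=0)
  nb #..##: next=.  (t=1,i=9, bit19=0)
  nb #..#.: next=#  (t=0,i=4, bit18=1)
  nb #...#: next=.  (t=0,i=0, bit17=0)
  nb #....: next=.  (t=1,i=15, bit16=0)
  nb .####: next=#  (t=0,i=11, bit15=1)
  nb .###.: next=.  (t=1,i=3, bit14=0)
  nb .##.#: next=.  (t=0,i=8, bit13=0)
  nb .##..: next=.  (t=1,i=7, bit12=0)
  nb .#.##: next=#  (t=0,i=6, bit11=1)
  nb .#.#.: next=#  (t=2,i=7, bit10=1)
  nb .#..#: next=#  (t=0,i=3, bit9=1)
  nb .#...: next=#  (t=2,i=1, bit8=1)
  nb ..###: next=.  (t=1,i=2, bit7=0)
  nb ..##.: next=#  (t=2,i=11, bit6=1)
  nb ..#.#: next=.  (t=0,i=5, bit5=0)
  nb ..#..: next=#  (t=0,i=2, bit4=1)
  nb ...##: next=.  (t=1,i=1, bit3=0)
  nb ...#.: next=.  (t=0,i=1, bit2=0)
  nb ....#: next=#  (t=1,i=0, bit1=1)
  nb .....: next=#  (t=2,i=3, bit0=1)
  bits 11000010110001001000111101010011 = 3267661651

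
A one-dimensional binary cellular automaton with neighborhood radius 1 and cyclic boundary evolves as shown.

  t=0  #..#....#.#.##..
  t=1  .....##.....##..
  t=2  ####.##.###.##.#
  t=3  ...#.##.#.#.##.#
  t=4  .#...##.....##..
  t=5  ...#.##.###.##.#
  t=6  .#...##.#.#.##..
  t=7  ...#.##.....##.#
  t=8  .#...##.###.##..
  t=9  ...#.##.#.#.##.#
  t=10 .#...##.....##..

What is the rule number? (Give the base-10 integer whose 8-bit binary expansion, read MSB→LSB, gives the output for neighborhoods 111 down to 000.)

73

  ###|.  b7=0 t=2,i=0
  ##.|#  b6=1 t=0,i=13
  #.#|.  b5=0 t=0,i=9
  #..|.  b4=0 t=0,i=1
  .##|#  b3=1 t=0,i=12
  .#.|.  b2=0 t=0,i=0
  ..#|.  b1=0 t=0,i=2
  ...|#  b0=1 t=0,i=5
  bits 01001001 = 73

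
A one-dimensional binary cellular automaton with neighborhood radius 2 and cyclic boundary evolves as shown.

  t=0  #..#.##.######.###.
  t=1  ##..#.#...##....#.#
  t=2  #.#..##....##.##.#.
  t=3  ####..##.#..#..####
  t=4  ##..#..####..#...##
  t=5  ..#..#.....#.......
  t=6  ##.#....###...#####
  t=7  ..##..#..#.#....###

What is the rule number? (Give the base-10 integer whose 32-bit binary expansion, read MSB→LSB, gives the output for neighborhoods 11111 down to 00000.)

2268102151

  [31] ##### => #  t=0,i=10
  [30] ####. => .  t=0,i=12
  [29] ###.# => .  t=0,i=13
  [28] ###.. => .  t=1,i=1
  [27] ##.## => .  t=0,i=7
  [26] ##.#. => #  t=0,i=18
  [25] ##..# => #  t=1,i=2
  [24] ##... => #  t=1,i=12
  [23] #.### => .  t=0,i=8
  [22] #.##. => .  t=0,i=5
  [21] #.#.# => #  t=2,i=0
  [20] #.#.. => #  t=0,i=0
  [19] #..## => .  t=2,i=4
  [18] #..#. => .  t=0,i=2
  [17] #...# => .  t=1,i=8
  [16] #.... => .  t=1,i=13
  [15] .#### => .  t=0,i=9
  [14] .###. => #  t=0,i=16
  [13] .##.# => #  t=0,i=6
  [12] .##.. => #  t=1,i=11
  [11] .#.## => #  t=0,i=4
  [10] .#.#. => #  t=1,i=5
  [9] .#..# => #  t=0,i=1
  [8] .#... => .  t=1,i=7
  [7] ..### => .  t=3,i=15
  [6] ..##. => .  t=1,i=10
  [5] ..#.# => .  t=0,i=3
  [4] ..#.. => .  t=3,i=12
  [3] ...## => .  t=1,i=9
  [2] ...#. => #  t=1,i=15
  [1] ....# => #  t=1,i=14
  [0] ..... => #  t=5,i=8
  bits 10000111001100000111111000000111 = 2268102151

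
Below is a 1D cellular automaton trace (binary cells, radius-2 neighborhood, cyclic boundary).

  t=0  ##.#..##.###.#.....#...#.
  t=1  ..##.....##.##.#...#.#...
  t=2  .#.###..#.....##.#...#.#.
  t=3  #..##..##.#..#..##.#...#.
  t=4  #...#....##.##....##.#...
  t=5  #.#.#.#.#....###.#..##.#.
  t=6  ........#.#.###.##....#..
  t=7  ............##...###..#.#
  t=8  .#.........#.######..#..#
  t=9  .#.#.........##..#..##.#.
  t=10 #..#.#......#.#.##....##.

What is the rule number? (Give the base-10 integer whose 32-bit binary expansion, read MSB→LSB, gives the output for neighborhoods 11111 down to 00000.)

  [31] ##### => .  t=8,i=15
  [30] ####. => #  t=8,i=17
  [29] ###.# => .  t=0,i=11
  [28] ###.. => .  t=2,i=5
  [27] ##.## => .  t=0,i=8
  [26] ##.#. => #  t=0,i=2
  [25] ##..# => .  t=2,i=6
  [24] ##... => #  t=1,i=4
  [23] #.### => #  t=0,i=9
  [22] #.##. => .  t=0,i=0
  [21] #.#.# => .  t=5,i=0
  [20] #.#.. => #  t=0,i=3
  [19] #..## => .  t=0,i=5
  [18] #..#. => #  t=2,i=0
  [17] #...# => #  t=0,i=21
  [16] #.... => #  t=0,i=15
  [15] .#### => #  t=8,i=14
  [14] .###. => #  t=0,i=10
  [13] .##.# => .  t=0,i=1
  [12] .##.. => #  t=1,i=3
  [11] .#.## => .  t=0,i=24
  [10] .#.#. => .  t=1,i=20
  [9] .#..# => .  t=0,i=4
  [8] .#... => .  t=0,i=14
  [7] ..### => #  t=5,i=13
  [6] ..##. => .  t=0,i=6
  [5] ..#.# => .  t=0,i=23
  [4] ..#.. => #  t=0,i=19
  [3] ...## => #  t=1,i=1
  [2] ...#. => .  t=0,i=18
  [1] ....# => .  t=0,i=17
  [0] ..... => .  t=0,i=16
  bits 01000101100101111101000010011000 = 1167577240

1167577240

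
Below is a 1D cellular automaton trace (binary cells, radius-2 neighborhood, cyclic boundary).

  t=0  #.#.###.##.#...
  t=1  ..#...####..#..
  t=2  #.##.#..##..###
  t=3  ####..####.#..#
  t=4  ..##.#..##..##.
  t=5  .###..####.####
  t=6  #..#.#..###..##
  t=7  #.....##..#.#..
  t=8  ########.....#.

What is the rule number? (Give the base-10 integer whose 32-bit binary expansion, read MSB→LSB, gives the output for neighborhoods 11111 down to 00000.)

  nb #####: next=.  (t=3,i=1, bit31=0)
  nb ####.: next=#  (t=1,i=8, bit30=1)
  nb ###.#: next=#  (t=0,i=6, bit29=1)
  nb ###..: next=#  (t=1,i=9, bit28=1)
  nb ##.##: next=#  (t=0,i=7, bit27=1)
  nb ##.#.: next=.  (t=0,i=10, bit26=0)
  nb ##..#: next=.  (t=1,i=10, bit25=0)
  nb ##...: next=#  (t=4,i=14, bit24=1)
  nb #.###: next=.  (t=0,i=4, bit23=0)
  nb #.##.: next=#  (t=0,i=8, bit22=1)
  nb #.#.#: next=#  (t=0,i=2, bit21=1)
  nb #.#..: next=.  (t=0,i=11, bit20=0)
  nb #..##: next=#  (t=2,i=7, bit19=1)
  nb #..#.: next=.  (t=1,i=11, bit18=0)
  nb #...#: next=.  (t=0,i=13, bit17=0)
  nb #....: next=#  (t=1,i=14, bit16=1)
  nb .####: next=.  (t=1,i=7, bit15=0)
  nb .###.: next=.  (t=0,i=5, bit14=0)
  nb .##.#: next=#  (t=0,i=9, bit13=1)
  nb .##..: next=#  (t=2,i=9, bit12=1)
  nb .#.##: next=.  (t=0,i=3, bit11=0)
  nb .#.#.: next=.  (t=0,i=1, bit10=0)
  nb .#..#: next=#  (t=2,i=6, bit9=1)
  nb .#...: next=#  (t=0,i=12, bit8=1)
  nb ..###: next=.  (t=1,i=6, bit7=0)
  nb ..##.: next=#  (t=2,i=8, bit6=1)
  nb ..#.#: next=.  (t=0,i=0, bit5=0)
  nb ..#..: next=#  (t=1,i=2, bit4=1)
  nb ...##: next=#  (t=1,i=5, bit3=1)
  nb ...#.: next=.  (t=0,i=14, bit2=0)
  nb ....#: next=#  (t=1,i=0, bit1=1)
  nb .....: next=#  (t=7,i=3, bit0=1)
  bits 01111001011010010011001101011011 = 2036937563

2036937563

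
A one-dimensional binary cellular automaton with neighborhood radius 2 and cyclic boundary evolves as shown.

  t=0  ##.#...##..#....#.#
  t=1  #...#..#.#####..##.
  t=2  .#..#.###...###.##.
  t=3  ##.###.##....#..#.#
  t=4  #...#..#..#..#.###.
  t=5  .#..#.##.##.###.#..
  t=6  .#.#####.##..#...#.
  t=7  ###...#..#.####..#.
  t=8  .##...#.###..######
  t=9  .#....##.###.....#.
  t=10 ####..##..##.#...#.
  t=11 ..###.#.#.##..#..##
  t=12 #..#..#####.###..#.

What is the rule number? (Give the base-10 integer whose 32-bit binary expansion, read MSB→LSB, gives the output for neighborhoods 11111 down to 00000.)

  #####|.  b31=0 t=1,i=11
  ####.|#  b30=1 t=1,i=12
  ###.#|.  b29=0 t=0,i=1
  ###..|#  b28=1 t=1,i=13
  ##.##|.  b27=0 t=2,i=15
  ##.#.|.  b26=0 t=0,i=2
  ##..#|#  b25=1 t=0,i=9
  ##...|.  b24=0 t=2,i=9
  #.###|.  b23=0 t=0,i=18
  #.##.|#  b22=1 t=2,i=16
  #.#.#|#  b21=1 t=11,i=6
  #.#..|.  b20=0 t=0,i=3
  #..##|.  b19=0 t=1,i=15
  #..#.|#  b18=1 t=0,i=10
  #...#|.  b17=0 t=0,i=5
  #....|#  b16=1 t=0,i=13
  .####|.  b15=0 t=1,i=10
  .###.|#  b14=1 t=0,i=0
  .##.#|#  b13=1 t=1,i=17
  .##..|.  b12=0 t=0,i=8
  .#.##|#  b11=1 t=0,i=17
  .#.#.|#  b10=1 t=11,i=7
  .#..#|.  b9=0 t=1,i=5
  .#...|#  b8=1 t=0,i=4
  ..###|.  b7=0 t=2,i=12
  ..##.|#  b6=1 t=0,i=7
  ..#.#|#  b5=1 t=0,i=16
  ..#..|#  b4=1 t=0,i=11
  ...##|.  b3=0 t=0,i=6
  ...#.|.  b2=0 t=0,i=15
  ....#|.  b1=0 t=0,i=14
  .....|.  b0=0 t=9,i=14
  bits 01010010011001010110110101110000 = 1382378864

1382378864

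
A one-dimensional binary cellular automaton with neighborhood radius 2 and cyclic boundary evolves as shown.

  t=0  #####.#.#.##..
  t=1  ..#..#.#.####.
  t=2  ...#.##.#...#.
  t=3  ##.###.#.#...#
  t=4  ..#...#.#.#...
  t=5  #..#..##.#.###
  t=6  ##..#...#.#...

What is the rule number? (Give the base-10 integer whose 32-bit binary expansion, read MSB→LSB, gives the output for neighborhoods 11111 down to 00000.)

2655067939

  [31] ##### => #  t=0,i=2
  [30] ####. => .  t=0,i=3
  [29] ###.# => .  t=0,i=4
  [28] ###.. => #  t=1,i=12
  [27] ##.## => #  t=3,i=2
  [26] ##.#. => #  t=0,i=5
  [25] ##..# => #  t=0,i=12
  [24] ##... => .  t=1,i=13
  [23] #.### => .  t=1,i=9
  [22] #.##. => #  t=0,i=10
  [21] #.#.# => .  t=0,i=6
  [20] #.#.. => .  t=2,i=8
  [19] #..## => .  t=0,i=13
  [18] #..#. => .  t=1,i=4
  [17] #...# => .  t=1,i=0
  [16] #.... => #  t=2,i=0
  [15] .#### => .  t=0,i=1
  [14] .###. => .  t=3,i=0
  [13] .##.# => .  t=2,i=6
  [12] .##.. => #  t=0,i=11
  [11] .#.## => #  t=0,i=9
  [10] .#.#. => #  t=0,i=7
  [9] .#..# => #  t=1,i=3
  [8] .#... => #  t=2,i=9
  [7] ..### => .  t=0,i=0
  [6] ..##. => .  t=5,i=6
  [5] ..#.# => #  t=1,i=5
  [4] ..#.. => .  t=1,i=2
  [3] ...## => .  t=3,i=12
  [2] ...#. => .  t=1,i=1
  [1] ....# => #  t=2,i=1
  [0] ..... => #  t=4,i=13
  bits 10011110010000010001111100100011 = 2655067939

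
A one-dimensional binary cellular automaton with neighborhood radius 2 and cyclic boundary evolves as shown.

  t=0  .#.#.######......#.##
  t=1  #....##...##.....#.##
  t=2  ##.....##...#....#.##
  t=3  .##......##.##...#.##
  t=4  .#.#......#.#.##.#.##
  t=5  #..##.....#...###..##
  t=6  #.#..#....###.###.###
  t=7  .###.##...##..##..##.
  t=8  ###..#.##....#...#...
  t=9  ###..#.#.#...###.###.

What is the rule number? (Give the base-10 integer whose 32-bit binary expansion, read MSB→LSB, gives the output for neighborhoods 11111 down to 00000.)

  #####|.  b31=0 t=0,i=7
  ####.|.  b30=0 t=0,i=9
  ###.#|.  b29=0 t=6,i=0
  ###..|#  b28=1 t=0,i=10
  ##.##|.  b27=0 t=3,i=0
  ##.#.|#  b26=1 t=0,i=0
  ##..#|.  b25=0 t=5,i=1
  ##...|#  b24=1 t=0,i=11
  #.###|#  b23=1 t=0,i=5
  #.##.|#  b22=1 t=0,i=19
  #.#.#|.  b21=0 t=0,i=1
  #.#..|#  b20=1 t=4,i=3
  #..##|#  b19=1 t=5,i=2
  #..#.|.  b18=0 t=6,i=4
  #...#|#  b17=1 t=1,i=8
  #....|.  b16=0 t=0,i=12
  .####|#  b15=1 t=0,i=6
  .###.|#  b14=1 t=1,i=20
  .##.#|#  b13=1 t=0,i=20
  .##..|.  b12=0 t=1,i=6
  .#.##|.  b11=0 t=0,i=4
  .#.#.|.  b10=0 t=0,i=2
  .#..#|#  b9=1 t=6,i=3
  .#...|#  b8=1 t=2,i=13
  ..###|#  b7=1 t=5,i=14
  ..##.|.  b6=0 t=1,i=5
  ..#.#|#  b5=1 t=0,i=17
  ..#..|#  b4=1 t=2,i=12
  ...##|.  b3=0 t=1,i=4
  ...#.|.  b2=0 t=0,i=16
  ....#|.  b1=0 t=0,i=15
  .....|.  b0=0 t=0,i=13
  bits 00010101110110101110001110110000 = 366666672

366666672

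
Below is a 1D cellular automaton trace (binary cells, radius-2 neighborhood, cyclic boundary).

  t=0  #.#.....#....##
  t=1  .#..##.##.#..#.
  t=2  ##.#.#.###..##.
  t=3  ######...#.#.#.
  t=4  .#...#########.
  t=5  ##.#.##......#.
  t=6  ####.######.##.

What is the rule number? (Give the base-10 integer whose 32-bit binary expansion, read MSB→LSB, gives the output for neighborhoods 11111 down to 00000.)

  ##### -> .   bit 31 = 0  t=3,i=2
  ####. -> .   bit 30 = 0  t=3,i=4
  ###.# -> .   bit 29 = 0  t=0,i=0
  ###.. -> #   bit 28 = 1  t=2,i=9
  ##.## -> .   bit 27 = 0  t=1,i=6
  ##.#. -> #   bit 26 = 1  t=0,i=1
  ##..# -> .   bit 25 = 0  t=2,i=10
  ##... -> #   bit 24 = 1  t=3,i=6
  #.### -> .   bit 23 = 0  t=2,i=7
  #.##. -> #   bit 22 = 1  t=1,i=7
  #.#.# -> #   bit 21 = 1  t=2,i=3
  #.#.. -> .   bit 20 = 0  t=0,i=2
  #..## -> #   bit 19 = 1  t=1,i=3
  #..#. -> #   bit 18 = 1  t=1,i=0
  #...# -> #   bit 17 = 1  t=3,i=7
  #.... -> #   bit 16 = 1  t=0,i=4
  .#### -> #   bit 15 = 1  t=3,i=1
  .###. -> .   bit 14 = 0  t=0,i=14
  .##.# -> #   bit 13 = 1  t=1,i=5
  .##.. -> #   bit 12 = 1  t=5,i=6
  .#.## -> .   bit 11 = 0  t=2,i=6
  .#.#. -> #   bit 10 = 1  t=2,i=4
  .#..# -> .   bit 9 = 0  t=1,i=2
  .#... -> .   bit 8 = 0  t=0,i=3
  ..### -> #   bit 7 = 1  t=0,i=13
  ..##. -> .   bit 6 = 0  t=1,i=4
  ..#.# -> #   bit 5 = 1  t=3,i=9
  ..#.. -> #   bit 4 = 1  t=0,i=8
  ...## -> .   bit 3 = 0  t=0,i=12
  ...#. -> #   bit 2 = 1  t=0,i=7
  ....# -> .   bit 1 = 0  t=0,i=6
  ..... -> #   bit 0 = 1  t=0,i=5
  bits 00010101011011111011010010110101 = 359642293

359642293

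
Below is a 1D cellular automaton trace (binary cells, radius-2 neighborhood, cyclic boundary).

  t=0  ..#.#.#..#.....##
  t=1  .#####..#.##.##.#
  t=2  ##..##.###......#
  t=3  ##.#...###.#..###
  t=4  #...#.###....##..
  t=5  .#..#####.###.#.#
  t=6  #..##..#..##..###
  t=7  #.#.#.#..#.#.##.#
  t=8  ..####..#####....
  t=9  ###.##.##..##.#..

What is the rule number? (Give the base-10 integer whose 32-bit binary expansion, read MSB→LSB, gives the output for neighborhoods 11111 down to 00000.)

  #####|.  b31=0 t=1,i=3
  ####.|#  b30=1 t=1,i=4
  ###.#|.  b29=0 t=3,i=1
  ###..|#  b28=1 t=1,i=5
  ##.##|.  b27=0 t=1,i=12
  ##.#.|.  b26=0 t=1,i=15
  ##..#|.  b25=0 t=0,i=0
  ##...|.  b24=0 t=2,i=10
  #.###|#  b23=1 t=1,i=1
  #.##.|.  b22=0 t=1,i=10
  #.#.#|#  b21=1 t=0,i=4
  #.#..|.  b20=0 t=0,i=6
  #..##|#  b19=1 t=2,i=3
  #..#.|#  b18=1 t=0,i=1
  #...#|.  b17=0 t=3,i=5
  #....|#  b16=1 t=0,i=11
  .####|.  b15=0 t=1,i=2
  .###.|#  b14=1 t=2,i=0
  .##.#|.  b13=0 t=1,i=11
  .##..|#  b12=1 t=0,i=16
  .#.##|#  b11=1 t=1,i=0
  .#.#.|#  b10=1 t=0,i=3
  .#..#|.  b9=0 t=0,i=7
  .#...|#  b8=1 t=0,i=10
  ..###|#  b7=1 t=2,i=16
  ..##.|.  b6=0 t=0,i=15
  ..#.#|#  b5=1 t=0,i=2
  ..#..|.  b4=0 t=0,i=9
  ...##|#  b3=1 t=0,i=14
  ...#.|.  b2=0 t=4,i=3
  ....#|#  b1=1 t=0,i=13
  .....|.  b0=0 t=0,i=12
  bits 01010000101011010101110110101010 = 1353538986

1353538986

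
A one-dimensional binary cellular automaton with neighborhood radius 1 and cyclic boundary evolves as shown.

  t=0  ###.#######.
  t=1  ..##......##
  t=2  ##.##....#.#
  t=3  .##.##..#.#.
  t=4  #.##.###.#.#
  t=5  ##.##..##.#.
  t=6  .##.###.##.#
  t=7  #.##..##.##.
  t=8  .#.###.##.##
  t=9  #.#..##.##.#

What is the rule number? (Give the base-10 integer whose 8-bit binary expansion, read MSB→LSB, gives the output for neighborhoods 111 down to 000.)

114

  nb ###: next=.  (t=0,i=1, bit7=0)
  nb ##.: next=#  (t=0,i=2, bit6=1)
  nb #.#: next=#  (t=0,i=3, bit5=1)
  nb #..: next=#  (t=1,i=0, bit4=1)
  nb .##: next=.  (t=0,i=0, bit3=0)
  nb .#.: next=.  (t=2,i=9, bit2=0)
  nb ..#: next=#  (t=1,i=1, bit1=1)
  nb ...: next=.  (t=1,i=5, bit0=0)
  bits 01110010 = 114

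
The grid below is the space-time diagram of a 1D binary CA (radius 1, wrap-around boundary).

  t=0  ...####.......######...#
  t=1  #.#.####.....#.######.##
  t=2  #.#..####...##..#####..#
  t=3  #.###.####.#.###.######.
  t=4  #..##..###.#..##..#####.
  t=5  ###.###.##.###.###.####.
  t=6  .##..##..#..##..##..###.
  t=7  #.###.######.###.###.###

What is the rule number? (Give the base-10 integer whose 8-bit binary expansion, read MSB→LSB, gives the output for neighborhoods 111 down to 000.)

  ### -> #   bit 7 = 1  t=0,i=4
  ##. -> #   bit 6 = 1  t=0,i=6
  #.# -> .   bit 5 = 0  t=1,i=1
  #.. -> #   bit 4 = 1  t=0,i=0
  .## -> .   bit 3 = 0  t=0,i=3
  .#. -> #   bit 2 = 1  t=0,i=23
  ..# -> #   bit 1 = 1  t=0,i=2
  ... -> .   bit 0 = 0  t=0,i=1
  bits 11010110 = 214

214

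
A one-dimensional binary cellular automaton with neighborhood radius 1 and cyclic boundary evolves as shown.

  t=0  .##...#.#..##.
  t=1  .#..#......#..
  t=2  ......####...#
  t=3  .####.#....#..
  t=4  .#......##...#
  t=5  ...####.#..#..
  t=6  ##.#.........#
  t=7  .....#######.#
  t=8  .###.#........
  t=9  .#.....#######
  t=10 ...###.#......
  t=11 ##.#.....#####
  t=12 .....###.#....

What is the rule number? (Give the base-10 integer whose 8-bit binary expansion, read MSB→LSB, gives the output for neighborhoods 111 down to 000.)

  ### -> .   bit 7 = 0  t=2,i=7
  ##. -> .   bit 6 = 0  t=0,i=2
  #.# -> .   bit 5 = 0  t=0,i=7
  #.. -> .   bit 4 = 0  t=0,i=3
  .## -> #   bit 3 = 1  t=0,i=1
  .#. -> .   bit 2 = 0  t=0,i=6
  ..# -> .   bit 1 = 0  t=0,i=0
  ... -> #   bit 0 = 1  t=0,i=4
  bits 00001001 = 9

9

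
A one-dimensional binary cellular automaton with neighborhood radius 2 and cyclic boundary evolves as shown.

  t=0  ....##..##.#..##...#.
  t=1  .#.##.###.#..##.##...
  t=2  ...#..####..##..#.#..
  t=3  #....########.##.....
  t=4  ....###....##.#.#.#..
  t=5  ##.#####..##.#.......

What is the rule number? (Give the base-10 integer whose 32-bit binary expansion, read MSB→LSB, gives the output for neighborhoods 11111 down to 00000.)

  [31] ##### => .  t=3,i=7
  [30] ####. => #  t=2,i=8
  [29] ###.# => #  t=1,i=8
  [28] ###.. => #  t=2,i=9
  [27] ##.## => .  t=1,i=5
  [26] ##.#. => #  t=0,i=10
  [25] ##..# => #  t=0,i=6
  [24] ##... => #  t=0,i=16
  [23] #.### => #  t=1,i=6
  [22] #.##. => #  t=1,i=3
  [21] #.#.# => .  t=4,i=14
  [20] #.#.. => .  t=0,i=11
  [19] #..## => #  t=0,i=7
  [18] #..#. => #  t=2,i=15
  [17] #...# => #  t=0,i=17
  [16] #.... => .  t=0,i=0
  [15] .#### => #  t=2,i=7
  [14] .###. => #  t=1,i=7
  [13] .##.# => .  t=0,i=9
  [12] .##.. => .  t=0,i=5
  [11] .#.## => .  t=1,i=2
  [10] .#.#. => .  t=2,i=17
  [9] .#..# => .  t=0,i=12
  [8] .#... => .  t=0,i=20
  [7] ..### => #  t=2,i=6
  [6] ..##. => #  t=0,i=4
  [5] ..#.# => .  t=1,i=1
  [4] ..#.. => .  t=0,i=19
  [3] ...## => #  t=0,i=3
  [2] ...#. => .  t=0,i=18
  [1] ....# => .  t=0,i=2
  [0] ..... => #  t=0,i=1
  bits 01110111110011101100000011001001 = 2010038473

2010038473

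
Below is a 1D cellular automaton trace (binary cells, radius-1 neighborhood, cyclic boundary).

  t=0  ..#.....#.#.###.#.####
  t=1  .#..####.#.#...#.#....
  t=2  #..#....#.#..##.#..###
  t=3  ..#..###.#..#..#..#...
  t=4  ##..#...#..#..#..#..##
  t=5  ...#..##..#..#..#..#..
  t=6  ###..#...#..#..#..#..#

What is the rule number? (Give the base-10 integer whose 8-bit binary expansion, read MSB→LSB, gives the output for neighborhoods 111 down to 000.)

35

  ###|.  b7=0 t=0,i=13
  ##.|.  b6=0 t=0,i=14
  #.#|#  b5=1 t=0,i=9
  #..|.  b4=0 t=0,i=0
  .##|.  b3=0 t=0,i=12
  .#.|.  b2=0 t=0,i=2
  ..#|#  b1=1 t=0,i=1
  ...|#  b0=1 t=0,i=4
  bits 00100011 = 35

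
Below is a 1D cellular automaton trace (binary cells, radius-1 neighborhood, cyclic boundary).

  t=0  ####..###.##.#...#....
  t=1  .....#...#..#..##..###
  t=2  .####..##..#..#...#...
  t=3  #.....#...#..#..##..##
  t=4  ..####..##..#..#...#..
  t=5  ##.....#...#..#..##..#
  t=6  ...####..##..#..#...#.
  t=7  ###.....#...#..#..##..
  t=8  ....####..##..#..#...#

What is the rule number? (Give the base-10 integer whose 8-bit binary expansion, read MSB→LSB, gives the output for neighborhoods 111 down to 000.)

35

  nb ###: next=.  (t=0,i=1, bit7=0)
  nb ##.: next=.  (t=0,i=3, bit6=0)
  nb #.#: next=#  (t=0,i=9, bit5=1)
  nb #..: next=.  (t=0,i=4, bit4=0)
  nb .##: next=.  (t=0,i=0, bit3=0)
  nb .#.: next=.  (t=0,i=13, bit2=0)
  nb ..#: next=#  (t=0,i=5, bit1=1)
  nb ...: next=#  (t=0,i=15, bit0=1)
  bits 00100011 = 35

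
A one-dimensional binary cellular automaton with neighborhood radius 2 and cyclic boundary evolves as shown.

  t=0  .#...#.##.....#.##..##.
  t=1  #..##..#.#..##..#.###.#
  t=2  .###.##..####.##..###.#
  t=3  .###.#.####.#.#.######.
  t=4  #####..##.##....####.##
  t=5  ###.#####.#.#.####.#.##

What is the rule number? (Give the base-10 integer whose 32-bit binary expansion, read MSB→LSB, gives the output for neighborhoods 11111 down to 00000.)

3084837582

  [31] ##### => #  t=3,i=18
  [30] ####. => .  t=2,i=11
  [29] ###.# => #  t=1,i=20
  [28] ###.. => #  t=3,i=21
  [27] ##.## => .  t=1,i=21
  [26] ##.#. => #  t=2,i=21
  [25] ##..# => #  t=0,i=18
  [24] ##... => #  t=0,i=9
  [23] #.### => #  t=1,i=18
  [22] #.##. => #  t=0,i=7
  [21] #.#.# => .  t=2,i=22
  [20] #.#.. => #  t=1,i=9
  [19] #..## => #  t=0,i=19
  [18] #..#. => #  t=0,i=0
  [17] #...# => #  t=0,i=3
  [16] #.... => .  t=0,i=10
  [15] .#### => #  t=2,i=10
  [14] .###. => #  t=1,i=19
  [13] .##.# => #  t=4,i=8
  [12] .##.. => .  t=0,i=8
  [11] .#.## => .  t=0,i=6
  [10] .#.#. => .  t=1,i=8
  [9] .#..# => #  t=1,i=10
  [8] .#... => .  t=0,i=2
  [7] ..### => #  t=2,i=9
  [6] ..##. => #  t=0,i=20
  [5] ..#.# => .  t=0,i=5
  [4] ..#.. => .  t=0,i=1
  [3] ...## => #  t=4,i=15
  [2] ...#. => #  t=0,i=4
  [1] ....# => #  t=0,i=12
  [0] ..... => .  t=0,i=11
  bits 10110111110111101110001011001110 = 3084837582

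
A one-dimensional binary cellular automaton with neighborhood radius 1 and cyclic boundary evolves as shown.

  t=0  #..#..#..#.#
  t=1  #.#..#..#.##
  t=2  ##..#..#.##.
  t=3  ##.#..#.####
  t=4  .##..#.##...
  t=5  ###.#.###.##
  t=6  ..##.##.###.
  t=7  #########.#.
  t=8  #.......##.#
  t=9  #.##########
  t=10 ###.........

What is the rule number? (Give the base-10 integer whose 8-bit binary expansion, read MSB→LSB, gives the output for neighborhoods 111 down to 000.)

107

  ### -> .   bit 7 = 0  t=1,i=11
  ##. -> #   bit 6 = 1  t=0,i=0
  #.# -> #   bit 5 = 1  t=0,i=10
  #.. -> .   bit 4 = 0  t=0,i=1
  .## -> #   bit 3 = 1  t=0,i=11
  .#. -> .   bit 2 = 0  t=0,i=3
  ..# -> #   bit 1 = 1  t=0,i=2
  ... -> #   bit 0 = 1  t=4,i=10
  bits 01101011 = 107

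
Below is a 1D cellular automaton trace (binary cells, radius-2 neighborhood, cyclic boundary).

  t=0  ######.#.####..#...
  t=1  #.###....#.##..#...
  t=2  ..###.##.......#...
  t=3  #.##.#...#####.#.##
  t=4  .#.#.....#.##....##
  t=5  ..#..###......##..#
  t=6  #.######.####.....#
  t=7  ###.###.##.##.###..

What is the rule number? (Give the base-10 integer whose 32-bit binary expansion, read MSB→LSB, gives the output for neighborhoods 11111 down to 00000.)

  ##### -> #   bit 31 = 1  t=0,i=2
  ####. -> #   bit 30 = 1  t=0,i=4
  ###.# -> .   bit 29 = 0  t=0,i=5
  ###.. -> #   bit 28 = 1  t=0,i=12
  ##.## -> #   bit 27 = 1  t=2,i=5
  ##.#. -> .   bit 26 = 0  t=0,i=6
  ##..# -> .   bit 25 = 0  t=0,i=13
  ##... -> .   bit 24 = 0  t=1,i=5
  #.### -> #   bit 23 = 1  t=0,i=9
  #.##. -> .   bit 22 = 0  t=1,i=11
  #.#.# -> .   bit 21 = 0  t=0,i=7
  #.#.. -> .   bit 20 = 0  t=3,i=5
  #..## -> #   bit 19 = 1  t=5,i=4
  #..#. -> .   bit 18 = 0  t=0,i=14
  #...# -> .   bit 17 = 0  t=0,i=17
  #.... -> #   bit 16 = 1  t=1,i=6
  .#### -> .   bit 15 = 0  t=0,i=1
  .###. -> #   bit 14 = 1  t=1,i=3
  .##.# -> #   bit 13 = 1  t=3,i=3
  .##.. -> .   bit 12 = 0  t=1,i=12
  .#.## -> .   bit 11 = 0  t=0,i=8
  .#.#. -> #   bit 10 = 1  t=4,i=2
  .#..# -> #   bit 9 = 1  t=5,i=0
  .#... -> .   bit 8 = 0  t=0,i=16
  ..### -> #   bit 7 = 1  t=0,i=0
  ..##. -> .   bit 6 = 0  t=4,i=17
  ..#.# -> .   bit 5 = 0  t=1,i=0
  ..#.. -> #   bit 4 = 1  t=0,i=15
  ...## -> .   bit 3 = 0  t=0,i=18
  ...#. -> .   bit 2 = 0  t=1,i=8
  ....# -> #   bit 1 = 1  t=1,i=7
  ..... -> #   bit 0 = 1  t=2,i=10
  bits 11011000100010010110011010010011 = 3632883347

3632883347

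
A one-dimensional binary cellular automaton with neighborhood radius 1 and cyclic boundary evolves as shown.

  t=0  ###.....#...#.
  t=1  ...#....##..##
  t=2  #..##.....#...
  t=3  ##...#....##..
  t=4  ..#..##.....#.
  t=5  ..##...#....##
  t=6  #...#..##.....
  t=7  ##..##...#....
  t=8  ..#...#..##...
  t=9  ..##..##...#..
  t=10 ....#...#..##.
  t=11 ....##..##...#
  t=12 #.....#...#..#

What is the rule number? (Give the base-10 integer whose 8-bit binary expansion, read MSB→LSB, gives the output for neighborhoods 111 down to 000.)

  ### -> .   bit 7 = 0  t=0,i=1
  ##. -> .   bit 6 = 0  t=0,i=2
  #.# -> #   bit 5 = 1  t=0,i=13
  #.. -> #   bit 4 = 1  t=0,i=3
  .## -> .   bit 3 = 0  t=0,i=0
  .#. -> #   bit 2 = 1  t=0,i=8
  ..# -> .   bit 1 = 0  t=0,i=7
  ... -> .   bit 0 = 0  t=0,i=4
  bits 00110100 = 52

52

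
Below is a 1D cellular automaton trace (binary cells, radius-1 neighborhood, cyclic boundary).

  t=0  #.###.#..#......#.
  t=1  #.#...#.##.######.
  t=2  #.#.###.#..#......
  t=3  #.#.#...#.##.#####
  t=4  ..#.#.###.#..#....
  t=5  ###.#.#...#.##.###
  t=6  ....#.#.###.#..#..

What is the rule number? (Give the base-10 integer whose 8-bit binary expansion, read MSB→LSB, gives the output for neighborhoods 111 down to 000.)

15

  [7] ### => .  t=0,i=3
  [6] ##. => .  t=0,i=4
  [5] #.# => .  t=0,i=1
  [4] #.. => .  t=0,i=7
  [3] .## => #  t=0,i=2
  [2] .#. => #  t=0,i=0
  [1] ..# => #  t=0,i=8
  [0] ... => #  t=0,i=11
  bits 00001111 = 15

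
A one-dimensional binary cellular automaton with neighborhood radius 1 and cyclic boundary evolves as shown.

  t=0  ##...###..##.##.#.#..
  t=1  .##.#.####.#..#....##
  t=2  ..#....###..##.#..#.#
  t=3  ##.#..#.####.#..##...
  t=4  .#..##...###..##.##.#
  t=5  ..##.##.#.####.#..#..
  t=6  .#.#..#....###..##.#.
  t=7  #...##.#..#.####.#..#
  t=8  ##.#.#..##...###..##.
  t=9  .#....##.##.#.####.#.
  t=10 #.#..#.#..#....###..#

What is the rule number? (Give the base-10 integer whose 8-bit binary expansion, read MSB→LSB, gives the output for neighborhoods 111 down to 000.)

210

  ### -> #   bit 7 = 1  t=0,i=6
  ##. -> #   bit 6 = 1  t=0,i=1
  #.# -> .   bit 5 = 0  t=0,i=12
  #.. -> #   bit 4 = 1  t=0,i=2
  .## -> .   bit 3 = 0  t=0,i=0
  .#. -> .   bit 2 = 0  t=0,i=16
  ..# -> #   bit 1 = 1  t=0,i=4
  ... -> .   bit 0 = 0  t=0,i=3
  bits 11010010 = 210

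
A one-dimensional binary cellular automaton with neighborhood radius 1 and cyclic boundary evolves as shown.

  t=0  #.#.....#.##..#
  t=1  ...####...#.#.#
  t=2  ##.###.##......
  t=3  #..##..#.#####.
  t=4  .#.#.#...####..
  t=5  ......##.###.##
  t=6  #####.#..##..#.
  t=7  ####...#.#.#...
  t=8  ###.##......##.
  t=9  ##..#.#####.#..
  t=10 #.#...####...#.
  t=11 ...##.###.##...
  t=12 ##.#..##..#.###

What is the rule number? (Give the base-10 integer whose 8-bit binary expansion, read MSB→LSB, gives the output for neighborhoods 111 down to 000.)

  ###|#  b7=1 t=1,i=4
  ##.|.  b6=0 t=0,i=0
  #.#|.  b5=0 t=0,i=1
  #..|#  b4=1 t=0,i=3
  .##|#  b3=1 t=0,i=10
  .#.|.  b2=0 t=0,i=2
  ..#|.  b1=0 t=0,i=7
  ...|#  b0=1 t=0,i=4
  bits 10011001 = 153

153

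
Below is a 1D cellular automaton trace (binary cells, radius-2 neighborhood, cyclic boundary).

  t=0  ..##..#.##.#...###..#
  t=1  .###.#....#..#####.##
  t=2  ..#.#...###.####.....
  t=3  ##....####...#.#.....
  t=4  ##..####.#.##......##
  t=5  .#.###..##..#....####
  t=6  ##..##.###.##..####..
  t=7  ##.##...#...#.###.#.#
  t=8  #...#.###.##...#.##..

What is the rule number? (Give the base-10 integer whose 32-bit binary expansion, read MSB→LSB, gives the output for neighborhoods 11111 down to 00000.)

  ##### -> #   bit 31 = 1  t=1,i=15
  ####. -> .   bit 30 = 0  t=1,i=16
  ###.# -> .   bit 29 = 0  t=1,i=3
  ###.. -> #   bit 28 = 1  t=0,i=17
  ##.## -> .   bit 27 = 0  t=1,i=0
  ##.#. -> #   bit 26 = 1  t=0,i=10
  ##..# -> .   bit 25 = 0  t=0,i=4
  ##... -> .   bit 24 = 0  t=2,i=16
  #.### -> .   bit 23 = 0  t=1,i=1
  #.##. -> .   bit 22 = 0  t=0,i=8
  #.#.# -> #   bit 21 = 1  t=4,i=9
  #.#.. -> .   bit 20 = 0  t=0,i=11
  #..## -> #   bit 19 = 1  t=0,i=1
  #..#. -> #   bit 18 = 1  t=0,i=5
  #...# -> #   bit 17 = 1  t=0,i=13
  #.... -> .   bit 16 = 0  t=1,i=7
  .#### -> #   bit 15 = 1  t=1,i=14
  .###. -> #   bit 14 = 1  t=0,i=16
  .##.# -> .   bit 13 = 0  t=0,i=9
  .##.. -> #   bit 12 = 1  t=0,i=3
  .#.## -> .   bit 11 = 0  t=0,i=7
  .#.#. -> .   bit 10 = 0  t=2,i=3
  .#..# -> .   bit 9 = 0  t=0,i=0
  .#... -> .   bit 8 = 0  t=0,i=12
  ..### -> #   bit 7 = 1  t=0,i=15
  ..##. -> #   bit 6 = 1  t=0,i=2
  ..#.# -> .   bit 5 = 0  t=0,i=6
  ..#.. -> #   bit 4 = 1  t=0,i=20
  ...## -> #   bit 3 = 1  t=0,i=14
  ...#. -> #   bit 2 = 1  t=1,i=9
  ....# -> #   bit 1 = 1  t=1,i=8
  ..... -> .   bit 0 = 0  t=2,i=18
  bits 10010100001011101101000011011110 = 2486096094

2486096094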